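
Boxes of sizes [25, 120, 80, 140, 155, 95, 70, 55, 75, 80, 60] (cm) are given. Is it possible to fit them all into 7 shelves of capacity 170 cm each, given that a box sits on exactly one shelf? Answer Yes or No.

Yes

A valid assignment using 7 shelves:
  shelf 1: 155 = 155
  shelf 2: 140 + 25 = 165
  shelf 3: 120 = 120
  shelf 4: 95 + 75 = 170
  shelf 5: 80 + 80 = 160
  shelf 6: 70 + 60 = 130
  shelf 7: 55 = 55
Every load is within 170 cm, so 7 shelves suffice.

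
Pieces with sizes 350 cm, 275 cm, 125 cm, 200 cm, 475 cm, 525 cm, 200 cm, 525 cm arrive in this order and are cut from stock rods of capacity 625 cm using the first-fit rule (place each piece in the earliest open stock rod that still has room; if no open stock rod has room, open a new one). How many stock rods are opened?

  350 → stock rod 1 (new)  [load 350/625]
  275 → stock rod 1  [load 625/625]
  125 → stock rod 2 (new)  [load 125/625]
  200 → stock rod 2  [load 325/625]
  475 → stock rod 3 (new)  [load 475/625]
  525 → stock rod 4 (new)  [load 525/625]
  200 → stock rod 2  [load 525/625]
  525 → stock rod 5 (new)  [load 525/625]
5 stock rods opened.

5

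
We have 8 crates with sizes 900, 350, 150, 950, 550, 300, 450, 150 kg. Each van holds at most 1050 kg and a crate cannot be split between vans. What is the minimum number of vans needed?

Total = 950 + 900 + 550 + 450 + 350 + 300 + 150 + 150 = 3800 kg.
Lower bound: ⌈3800/1050⌉ = 4 vans.
A packing using 4 vans:
  van 1: 950 = 950
  van 2: 900 + 150 = 1050
  van 3: 550 + 450 = 1000
  van 4: 350 + 300 + 150 = 800
This matches the lower bound, so 4 is optimal.

4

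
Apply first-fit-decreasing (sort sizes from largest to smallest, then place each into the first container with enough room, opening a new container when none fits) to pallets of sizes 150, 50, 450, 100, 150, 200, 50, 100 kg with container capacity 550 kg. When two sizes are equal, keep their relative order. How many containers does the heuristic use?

3

Sorted descending: 450, 200, 150, 150, 100, 100, 50, 50.
  450 → container 1 (new)  [load 450/550]
  200 → container 2 (new)  [load 200/550]
  150 → container 2  [load 350/550]
  150 → container 2  [load 500/550]
  100 → container 1  [load 550/550]
  100 → container 3 (new)  [load 100/550]
  50 → container 2  [load 550/550]
  50 → container 3  [load 150/550]
3 containers opened.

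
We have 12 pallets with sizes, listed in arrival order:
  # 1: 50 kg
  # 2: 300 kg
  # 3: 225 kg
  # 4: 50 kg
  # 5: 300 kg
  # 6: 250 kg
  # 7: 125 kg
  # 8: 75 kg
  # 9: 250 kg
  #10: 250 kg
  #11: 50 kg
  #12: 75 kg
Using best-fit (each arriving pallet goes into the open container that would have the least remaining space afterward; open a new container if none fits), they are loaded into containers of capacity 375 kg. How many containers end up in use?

6

  50 → container 1 (new)  [load 50/375]
  300 → container 1  [load 350/375]
  225 → container 2 (new)  [load 225/375]
  50 → container 2  [load 275/375]
  300 → container 3 (new)  [load 300/375]
  250 → container 4 (new)  [load 250/375]
  125 → container 4  [load 375/375]
  75 → container 3  [load 375/375]
  250 → container 5 (new)  [load 250/375]
  250 → container 6 (new)  [load 250/375]
  50 → container 2  [load 325/375]
  75 → container 5  [load 325/375]
6 containers opened.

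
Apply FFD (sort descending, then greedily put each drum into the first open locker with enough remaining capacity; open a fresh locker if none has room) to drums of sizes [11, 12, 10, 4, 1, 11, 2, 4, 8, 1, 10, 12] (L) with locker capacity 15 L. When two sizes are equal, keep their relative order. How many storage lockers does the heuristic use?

Sorted descending: 12, 12, 11, 11, 10, 10, 8, 4, 4, 2, 1, 1.
  12 → locker 1 (new)  [load 12/15]
  12 → locker 2 (new)  [load 12/15]
  11 → locker 3 (new)  [load 11/15]
  11 → locker 4 (new)  [load 11/15]
  10 → locker 5 (new)  [load 10/15]
  10 → locker 6 (new)  [load 10/15]
  8 → locker 7 (new)  [load 8/15]
  4 → locker 3  [load 15/15]
  4 → locker 4  [load 15/15]
  2 → locker 1  [load 14/15]
  1 → locker 1  [load 15/15]
  1 → locker 2  [load 13/15]
7 storage lockers opened.

7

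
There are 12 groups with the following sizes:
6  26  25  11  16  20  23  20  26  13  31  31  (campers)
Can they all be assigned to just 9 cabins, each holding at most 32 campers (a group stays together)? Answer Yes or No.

A valid assignment using 9 cabins:
  cabin 1: 31 = 31
  cabin 2: 31 = 31
  cabin 3: 26 + 6 = 32
  cabin 4: 26 = 26
  cabin 5: 25 = 25
  cabin 6: 23 = 23
  cabin 7: 20 + 11 = 31
  cabin 8: 20 = 20
  cabin 9: 16 + 13 = 29
Every load is within 32 campers, so 9 cabins suffice.

Yes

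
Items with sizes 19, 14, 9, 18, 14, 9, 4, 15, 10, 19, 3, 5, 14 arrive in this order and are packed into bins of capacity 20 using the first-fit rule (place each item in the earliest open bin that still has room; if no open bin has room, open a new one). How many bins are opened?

  19 → bin 1 (new)  [load 19/20]
  14 → bin 2 (new)  [load 14/20]
  9 → bin 3 (new)  [load 9/20]
  18 → bin 4 (new)  [load 18/20]
  14 → bin 5 (new)  [load 14/20]
  9 → bin 3  [load 18/20]
  4 → bin 2  [load 18/20]
  15 → bin 6 (new)  [load 15/20]
  10 → bin 7 (new)  [load 10/20]
  19 → bin 8 (new)  [load 19/20]
  3 → bin 5  [load 17/20]
  5 → bin 6  [load 20/20]
  14 → bin 9 (new)  [load 14/20]
9 bins opened.

9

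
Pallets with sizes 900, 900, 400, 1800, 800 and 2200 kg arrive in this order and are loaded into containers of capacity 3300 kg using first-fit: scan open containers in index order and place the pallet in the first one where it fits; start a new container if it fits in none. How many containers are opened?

3

  900 → container 1 (new)  [load 900/3300]
  900 → container 1  [load 1800/3300]
  400 → container 1  [load 2200/3300]
  1800 → container 2 (new)  [load 1800/3300]
  800 → container 1  [load 3000/3300]
  2200 → container 3 (new)  [load 2200/3300]
3 containers opened.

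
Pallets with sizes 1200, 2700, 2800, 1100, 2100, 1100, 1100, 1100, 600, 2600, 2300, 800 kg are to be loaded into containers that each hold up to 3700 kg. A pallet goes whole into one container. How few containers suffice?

6

Total = 2800 + 2700 + 2600 + 2300 + 2100 + 1200 + 1100 + 1100 + 1100 + 1100 + 800 + 600 = 19500 kg.
Lower bound: ⌈19500/3700⌉ = 6 containers.
A packing using 6 containers:
  container 1: 2800 + 800 = 3600
  container 2: 2700 + 600 = 3300
  container 3: 2600 + 1100 = 3700
  container 4: 2300 + 1200 = 3500
  container 5: 2100 + 1100 = 3200
  container 6: 1100 + 1100 = 2200
This matches the lower bound, so 6 is optimal.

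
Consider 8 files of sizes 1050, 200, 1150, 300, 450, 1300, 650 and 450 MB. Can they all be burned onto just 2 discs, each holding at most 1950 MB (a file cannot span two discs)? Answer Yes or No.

Total = 5550 MB; ⌈5550/1950⌉ = 3.
At least 3 discs are required, but only 2 are allowed.

No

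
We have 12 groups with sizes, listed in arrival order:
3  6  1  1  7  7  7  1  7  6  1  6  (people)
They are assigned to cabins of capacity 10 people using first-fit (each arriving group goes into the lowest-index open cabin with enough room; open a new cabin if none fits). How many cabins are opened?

  3 → cabin 1 (new)  [load 3/10]
  6 → cabin 1  [load 9/10]
  1 → cabin 1  [load 10/10]
  1 → cabin 2 (new)  [load 1/10]
  7 → cabin 2  [load 8/10]
  7 → cabin 3 (new)  [load 7/10]
  7 → cabin 4 (new)  [load 7/10]
  1 → cabin 2  [load 9/10]
  7 → cabin 5 (new)  [load 7/10]
  6 → cabin 6 (new)  [load 6/10]
  1 → cabin 2  [load 10/10]
  6 → cabin 7 (new)  [load 6/10]
7 cabins opened.

7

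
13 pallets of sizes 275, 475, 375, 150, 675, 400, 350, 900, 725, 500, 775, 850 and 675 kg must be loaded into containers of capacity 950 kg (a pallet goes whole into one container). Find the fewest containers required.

9

Total = 900 + 850 + 775 + 725 + 675 + 675 + 500 + 475 + 400 + 375 + 350 + 275 + 150 = 7125 kg.
Lower bound: ⌈7125/950⌉ = 8 containers.
A packing using 9 containers:
  container 1: 900 = 900
  container 2: 850 = 850
  container 3: 775 + 150 = 925
  container 4: 725 = 725
  container 5: 675 + 275 = 950
  container 6: 675 = 675
  container 7: 500 + 400 = 900
  container 8: 475 + 375 = 850
  container 9: 350 = 350
No arrangement into 8 containers stays within capacity, so 9 is optimal.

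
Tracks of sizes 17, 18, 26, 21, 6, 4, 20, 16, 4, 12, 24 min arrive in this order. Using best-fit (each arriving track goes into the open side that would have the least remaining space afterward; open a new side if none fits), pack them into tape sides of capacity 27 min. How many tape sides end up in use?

8

  17 → side 1 (new)  [load 17/27]
  18 → side 2 (new)  [load 18/27]
  26 → side 3 (new)  [load 26/27]
  21 → side 4 (new)  [load 21/27]
  6 → side 4  [load 27/27]
  4 → side 2  [load 22/27]
  20 → side 5 (new)  [load 20/27]
  16 → side 6 (new)  [load 16/27]
  4 → side 2  [load 26/27]
  12 → side 7 (new)  [load 12/27]
  24 → side 8 (new)  [load 24/27]
8 tape sides opened.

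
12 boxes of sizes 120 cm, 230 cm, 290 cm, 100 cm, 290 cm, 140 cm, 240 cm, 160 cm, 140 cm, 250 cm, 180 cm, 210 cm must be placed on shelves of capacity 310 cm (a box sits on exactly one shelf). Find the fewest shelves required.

9

Total = 290 + 290 + 250 + 240 + 230 + 210 + 180 + 160 + 140 + 140 + 120 + 100 = 2350 cm.
Lower bound: ⌈2350/310⌉ = 8 shelves.
A packing using 9 shelves:
  shelf 1: 290 = 290
  shelf 2: 290 = 290
  shelf 3: 250 = 250
  shelf 4: 240 = 240
  shelf 5: 230 = 230
  shelf 6: 210 + 100 = 310
  shelf 7: 180 + 120 = 300
  shelf 8: 160 + 140 = 300
  shelf 9: 140 = 140
No arrangement into 8 shelves stays within capacity, so 9 is optimal.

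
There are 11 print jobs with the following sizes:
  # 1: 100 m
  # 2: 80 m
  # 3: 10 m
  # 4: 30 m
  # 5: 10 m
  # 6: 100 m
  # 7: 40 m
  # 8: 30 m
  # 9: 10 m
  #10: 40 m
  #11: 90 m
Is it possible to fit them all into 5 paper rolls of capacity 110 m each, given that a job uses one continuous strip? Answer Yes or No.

Yes

A valid assignment using 5 paper rolls:
  roll 1: 100 + 10 = 110
  roll 2: 100 + 10 = 110
  roll 3: 90 + 10 = 100
  roll 4: 80 + 30 = 110
  roll 5: 40 + 40 + 30 = 110
Every load is within 110 m, so 5 paper rolls suffice.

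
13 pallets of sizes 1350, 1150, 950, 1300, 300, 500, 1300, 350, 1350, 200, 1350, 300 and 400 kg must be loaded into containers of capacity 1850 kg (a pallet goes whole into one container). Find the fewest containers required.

7

Total = 1350 + 1350 + 1350 + 1300 + 1300 + 1150 + 950 + 500 + 400 + 350 + 300 + 300 + 200 = 10800 kg.
Lower bound: ⌈10800/1850⌉ = 6 containers.
Also, 7 pallets each exceed 925 kg, and no two of those can share a container, so at least 7 containers are needed.
A packing using 7 containers:
  container 1: 1350 + 500 = 1850
  container 2: 1350 + 400 = 1750
  container 3: 1350 + 350 = 1700
  container 4: 1300 + 300 + 200 = 1800
  container 5: 1300 + 300 = 1600
  container 6: 1150 = 1150
  container 7: 950 = 950
This matches the lower bound, so 7 is optimal.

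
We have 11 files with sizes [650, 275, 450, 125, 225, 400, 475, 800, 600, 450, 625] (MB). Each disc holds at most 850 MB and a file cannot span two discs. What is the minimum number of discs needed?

Total = 800 + 650 + 625 + 600 + 475 + 450 + 450 + 400 + 275 + 225 + 125 = 5075 MB.
Lower bound: ⌈5075/850⌉ = 6 discs.
Also, 7 files each exceed 425 MB, and no two of those can share a disc, so at least 7 discs are needed.
A packing using 7 discs:
  disc 1: 800 = 800
  disc 2: 650 + 125 = 775
  disc 3: 625 + 225 = 850
  disc 4: 600 = 600
  disc 5: 475 + 275 = 750
  disc 6: 450 + 400 = 850
  disc 7: 450 = 450
This matches the lower bound, so 7 is optimal.

7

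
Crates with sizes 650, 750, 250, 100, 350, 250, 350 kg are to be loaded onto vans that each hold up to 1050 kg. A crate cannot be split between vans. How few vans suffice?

Total = 750 + 650 + 350 + 350 + 250 + 250 + 100 = 2700 kg.
Lower bound: ⌈2700/1050⌉ = 3 vans.
A packing using 3 vans:
  van 1: 750 + 250 = 1000
  van 2: 650 + 350 = 1000
  van 3: 350 + 250 + 100 = 700
This matches the lower bound, so 3 is optimal.

3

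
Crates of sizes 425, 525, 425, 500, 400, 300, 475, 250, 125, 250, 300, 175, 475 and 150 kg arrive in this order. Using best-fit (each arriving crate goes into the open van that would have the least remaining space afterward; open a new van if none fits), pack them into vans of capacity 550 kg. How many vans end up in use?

10

  425 → van 1 (new)  [load 425/550]
  525 → van 2 (new)  [load 525/550]
  425 → van 3 (new)  [load 425/550]
  500 → van 4 (new)  [load 500/550]
  400 → van 5 (new)  [load 400/550]
  300 → van 6 (new)  [load 300/550]
  475 → van 7 (new)  [load 475/550]
  250 → van 6  [load 550/550]
  125 → van 1  [load 550/550]
  250 → van 8 (new)  [load 250/550]
  300 → van 8  [load 550/550]
  175 → van 9 (new)  [load 175/550]
  475 → van 10 (new)  [load 475/550]
  150 → van 5  [load 550/550]
10 vans opened.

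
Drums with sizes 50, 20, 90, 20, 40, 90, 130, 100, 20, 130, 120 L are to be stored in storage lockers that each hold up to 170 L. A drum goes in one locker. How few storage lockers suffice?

Total = 130 + 130 + 120 + 100 + 90 + 90 + 50 + 40 + 20 + 20 + 20 = 810 L.
Lower bound: ⌈810/170⌉ = 5 storage lockers.
Also, 6 drums each exceed 85 L, and no two of those can share a locker, so at least 6 storage lockers are needed.
A packing using 6 storage lockers:
  locker 1: 130 + 40 = 170
  locker 2: 130 + 20 + 20 = 170
  locker 3: 120 + 50 = 170
  locker 4: 100 + 20 = 120
  locker 5: 90 = 90
  locker 6: 90 = 90
This matches the lower bound, so 6 is optimal.

6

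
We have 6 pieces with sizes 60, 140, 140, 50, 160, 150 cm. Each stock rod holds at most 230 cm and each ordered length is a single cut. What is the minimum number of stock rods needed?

Total = 160 + 150 + 140 + 140 + 60 + 50 = 700 cm.
Lower bound: ⌈700/230⌉ = 4 stock rods.
A packing using 4 stock rods:
  stock rod 1: 160 + 60 = 220
  stock rod 2: 150 + 50 = 200
  stock rod 3: 140 = 140
  stock rod 4: 140 = 140
This matches the lower bound, so 4 is optimal.

4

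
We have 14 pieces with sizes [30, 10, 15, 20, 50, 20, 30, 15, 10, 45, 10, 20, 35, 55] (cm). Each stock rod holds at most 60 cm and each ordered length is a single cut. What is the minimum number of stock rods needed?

7

Total = 55 + 50 + 45 + 35 + 30 + 30 + 20 + 20 + 20 + 15 + 15 + 10 + 10 + 10 = 365 cm.
Lower bound: ⌈365/60⌉ = 7 stock rods.
A packing using 7 stock rods:
  stock rod 1: 55 = 55
  stock rod 2: 50 + 10 = 60
  stock rod 3: 45 + 15 = 60
  stock rod 4: 35 + 20 = 55
  stock rod 5: 30 + 30 = 60
  stock rod 6: 20 + 20 + 15 = 55
  stock rod 7: 10 + 10 = 20
This matches the lower bound, so 7 is optimal.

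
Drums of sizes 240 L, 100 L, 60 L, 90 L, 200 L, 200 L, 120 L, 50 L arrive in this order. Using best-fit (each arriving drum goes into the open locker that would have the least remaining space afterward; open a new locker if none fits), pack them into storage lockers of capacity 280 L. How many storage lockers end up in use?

  240 → locker 1 (new)  [load 240/280]
  100 → locker 2 (new)  [load 100/280]
  60 → locker 2  [load 160/280]
  90 → locker 2  [load 250/280]
  200 → locker 3 (new)  [load 200/280]
  200 → locker 4 (new)  [load 200/280]
  120 → locker 5 (new)  [load 120/280]
  50 → locker 3  [load 250/280]
5 storage lockers opened.

5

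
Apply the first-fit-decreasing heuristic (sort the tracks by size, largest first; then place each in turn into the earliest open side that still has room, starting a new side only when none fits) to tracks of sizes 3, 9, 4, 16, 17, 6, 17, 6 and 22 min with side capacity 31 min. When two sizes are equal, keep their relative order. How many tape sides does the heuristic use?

4

Sorted descending: 22, 17, 17, 16, 9, 6, 6, 4, 3.
  22 → side 1 (new)  [load 22/31]
  17 → side 2 (new)  [load 17/31]
  17 → side 3 (new)  [load 17/31]
  16 → side 4 (new)  [load 16/31]
  9 → side 1  [load 31/31]
  6 → side 2  [load 23/31]
  6 → side 2  [load 29/31]
  4 → side 3  [load 21/31]
  3 → side 3  [load 24/31]
4 tape sides opened.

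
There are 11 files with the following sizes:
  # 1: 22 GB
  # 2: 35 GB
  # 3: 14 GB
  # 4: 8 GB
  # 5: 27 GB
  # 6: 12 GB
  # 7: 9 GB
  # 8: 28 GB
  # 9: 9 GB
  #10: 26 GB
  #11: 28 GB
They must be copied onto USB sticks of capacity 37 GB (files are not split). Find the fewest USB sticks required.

Total = 35 + 28 + 28 + 27 + 26 + 22 + 14 + 12 + 9 + 9 + 8 = 218 GB.
Lower bound: ⌈218/37⌉ = 6 USB sticks.
A packing using 7 USB sticks:
  USB stick 1: 35 = 35
  USB stick 2: 28 + 9 = 37
  USB stick 3: 28 + 9 = 37
  USB stick 4: 27 + 8 = 35
  USB stick 5: 26 = 26
  USB stick 6: 22 + 14 = 36
  USB stick 7: 12 = 12
No arrangement into 6 USB sticks stays within capacity, so 7 is optimal.

7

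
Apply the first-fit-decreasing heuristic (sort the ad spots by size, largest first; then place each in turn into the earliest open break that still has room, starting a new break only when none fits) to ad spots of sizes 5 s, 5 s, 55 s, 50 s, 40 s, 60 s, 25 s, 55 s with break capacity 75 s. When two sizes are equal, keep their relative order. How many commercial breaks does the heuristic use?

Sorted descending: 60, 55, 55, 50, 40, 25, 5, 5.
  60 → break 1 (new)  [load 60/75]
  55 → break 2 (new)  [load 55/75]
  55 → break 3 (new)  [load 55/75]
  50 → break 4 (new)  [load 50/75]
  40 → break 5 (new)  [load 40/75]
  25 → break 4  [load 75/75]
  5 → break 1  [load 65/75]
  5 → break 1  [load 70/75]
5 commercial breaks opened.

5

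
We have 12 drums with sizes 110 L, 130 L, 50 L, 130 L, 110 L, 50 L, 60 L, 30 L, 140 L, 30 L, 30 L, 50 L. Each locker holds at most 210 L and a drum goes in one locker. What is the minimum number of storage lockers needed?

5

Total = 140 + 130 + 130 + 110 + 110 + 60 + 50 + 50 + 50 + 30 + 30 + 30 = 920 L.
Lower bound: ⌈920/210⌉ = 5 storage lockers.
A packing using 5 storage lockers:
  locker 1: 140 + 60 = 200
  locker 2: 130 + 50 + 30 = 210
  locker 3: 130 + 50 + 30 = 210
  locker 4: 110 + 50 + 30 = 190
  locker 5: 110 = 110
This matches the lower bound, so 5 is optimal.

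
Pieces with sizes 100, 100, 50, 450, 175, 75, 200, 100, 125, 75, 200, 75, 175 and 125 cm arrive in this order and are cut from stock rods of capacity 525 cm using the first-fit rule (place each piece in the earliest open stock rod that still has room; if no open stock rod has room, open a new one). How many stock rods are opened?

4

  100 → stock rod 1 (new)  [load 100/525]
  100 → stock rod 1  [load 200/525]
  50 → stock rod 1  [load 250/525]
  450 → stock rod 2 (new)  [load 450/525]
  175 → stock rod 1  [load 425/525]
  75 → stock rod 1  [load 500/525]
  200 → stock rod 3 (new)  [load 200/525]
  100 → stock rod 3  [load 300/525]
  125 → stock rod 3  [load 425/525]
  75 → stock rod 2  [load 525/525]
  200 → stock rod 4 (new)  [load 200/525]
  75 → stock rod 3  [load 500/525]
  175 → stock rod 4  [load 375/525]
  125 → stock rod 4  [load 500/525]
4 stock rods opened.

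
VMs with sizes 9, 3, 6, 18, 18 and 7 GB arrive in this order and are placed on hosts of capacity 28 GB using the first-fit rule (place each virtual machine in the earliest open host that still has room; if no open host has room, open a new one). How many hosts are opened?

3

  9 → host 1 (new)  [load 9/28]
  3 → host 1  [load 12/28]
  6 → host 1  [load 18/28]
  18 → host 2 (new)  [load 18/28]
  18 → host 3 (new)  [load 18/28]
  7 → host 1  [load 25/28]
3 hosts opened.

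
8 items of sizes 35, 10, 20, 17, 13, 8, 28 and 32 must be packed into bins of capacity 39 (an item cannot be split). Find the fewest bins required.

Total = 35 + 32 + 28 + 20 + 17 + 13 + 10 + 8 = 163.
Lower bound: ⌈163/39⌉ = 5 bins.
A packing using 5 bins:
  bin 1: 35 = 35
  bin 2: 32 = 32
  bin 3: 28 + 10 = 38
  bin 4: 20 + 17 = 37
  bin 5: 13 + 8 = 21
This matches the lower bound, so 5 is optimal.

5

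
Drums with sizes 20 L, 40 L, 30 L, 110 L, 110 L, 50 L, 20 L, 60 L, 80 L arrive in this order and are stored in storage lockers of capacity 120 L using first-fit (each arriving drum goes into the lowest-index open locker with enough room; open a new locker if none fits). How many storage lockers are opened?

  20 → locker 1 (new)  [load 20/120]
  40 → locker 1  [load 60/120]
  30 → locker 1  [load 90/120]
  110 → locker 2 (new)  [load 110/120]
  110 → locker 3 (new)  [load 110/120]
  50 → locker 4 (new)  [load 50/120]
  20 → locker 1  [load 110/120]
  60 → locker 4  [load 110/120]
  80 → locker 5 (new)  [load 80/120]
5 storage lockers opened.

5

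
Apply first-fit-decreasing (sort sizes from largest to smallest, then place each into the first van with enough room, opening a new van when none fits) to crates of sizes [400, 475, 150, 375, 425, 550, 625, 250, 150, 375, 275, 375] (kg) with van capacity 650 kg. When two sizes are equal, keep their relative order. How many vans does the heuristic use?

Sorted descending: 625, 550, 475, 425, 400, 375, 375, 375, 275, 250, 150, 150.
  625 → van 1 (new)  [load 625/650]
  550 → van 2 (new)  [load 550/650]
  475 → van 3 (new)  [load 475/650]
  425 → van 4 (new)  [load 425/650]
  400 → van 5 (new)  [load 400/650]
  375 → van 6 (new)  [load 375/650]
  375 → van 7 (new)  [load 375/650]
  375 → van 8 (new)  [load 375/650]
  275 → van 6  [load 650/650]
  250 → van 5  [load 650/650]
  150 → van 3  [load 625/650]
  150 → van 4  [load 575/650]
8 vans opened.

8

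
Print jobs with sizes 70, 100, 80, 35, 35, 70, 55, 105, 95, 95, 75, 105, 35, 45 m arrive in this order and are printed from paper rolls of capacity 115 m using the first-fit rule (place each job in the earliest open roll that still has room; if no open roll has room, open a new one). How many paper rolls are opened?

10

  70 → roll 1 (new)  [load 70/115]
  100 → roll 2 (new)  [load 100/115]
  80 → roll 3 (new)  [load 80/115]
  35 → roll 1  [load 105/115]
  35 → roll 3  [load 115/115]
  70 → roll 4 (new)  [load 70/115]
  55 → roll 5 (new)  [load 55/115]
  105 → roll 6 (new)  [load 105/115]
  95 → roll 7 (new)  [load 95/115]
  95 → roll 8 (new)  [load 95/115]
  75 → roll 9 (new)  [load 75/115]
  105 → roll 10 (new)  [load 105/115]
  35 → roll 4  [load 105/115]
  45 → roll 5  [load 100/115]
10 paper rolls opened.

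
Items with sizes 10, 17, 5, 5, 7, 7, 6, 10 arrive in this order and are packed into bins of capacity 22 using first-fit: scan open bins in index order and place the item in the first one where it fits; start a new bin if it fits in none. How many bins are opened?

4

  10 → bin 1 (new)  [load 10/22]
  17 → bin 2 (new)  [load 17/22]
  5 → bin 1  [load 15/22]
  5 → bin 1  [load 20/22]
  7 → bin 3 (new)  [load 7/22]
  7 → bin 3  [load 14/22]
  6 → bin 3  [load 20/22]
  10 → bin 4 (new)  [load 10/22]
4 bins opened.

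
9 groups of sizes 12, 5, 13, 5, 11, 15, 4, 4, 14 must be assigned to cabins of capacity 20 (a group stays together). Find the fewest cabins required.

5

Total = 15 + 14 + 13 + 12 + 11 + 5 + 5 + 4 + 4 = 83.
Lower bound: ⌈83/20⌉ = 5 cabins.
A packing using 5 cabins:
  cabin 1: 15 + 5 = 20
  cabin 2: 14 + 5 = 19
  cabin 3: 13 + 4 = 17
  cabin 4: 12 + 4 = 16
  cabin 5: 11 = 11
This matches the lower bound, so 5 is optimal.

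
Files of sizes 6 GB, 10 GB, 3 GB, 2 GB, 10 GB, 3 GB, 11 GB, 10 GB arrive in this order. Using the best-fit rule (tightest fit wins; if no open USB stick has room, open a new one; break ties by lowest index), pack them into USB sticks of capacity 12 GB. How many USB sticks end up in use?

  6 → USB stick 1 (new)  [load 6/12]
  10 → USB stick 2 (new)  [load 10/12]
  3 → USB stick 1  [load 9/12]
  2 → USB stick 2  [load 12/12]
  10 → USB stick 3 (new)  [load 10/12]
  3 → USB stick 1  [load 12/12]
  11 → USB stick 4 (new)  [load 11/12]
  10 → USB stick 5 (new)  [load 10/12]
5 USB sticks opened.

5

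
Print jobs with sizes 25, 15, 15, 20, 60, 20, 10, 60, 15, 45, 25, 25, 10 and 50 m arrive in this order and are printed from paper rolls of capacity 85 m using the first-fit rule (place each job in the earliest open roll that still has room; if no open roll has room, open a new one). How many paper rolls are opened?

  25 → roll 1 (new)  [load 25/85]
  15 → roll 1  [load 40/85]
  15 → roll 1  [load 55/85]
  20 → roll 1  [load 75/85]
  60 → roll 2 (new)  [load 60/85]
  20 → roll 2  [load 80/85]
  10 → roll 1  [load 85/85]
  60 → roll 3 (new)  [load 60/85]
  15 → roll 3  [load 75/85]
  45 → roll 4 (new)  [load 45/85]
  25 → roll 4  [load 70/85]
  25 → roll 5 (new)  [load 25/85]
  10 → roll 3  [load 85/85]
  50 → roll 5  [load 75/85]
5 paper rolls opened.

5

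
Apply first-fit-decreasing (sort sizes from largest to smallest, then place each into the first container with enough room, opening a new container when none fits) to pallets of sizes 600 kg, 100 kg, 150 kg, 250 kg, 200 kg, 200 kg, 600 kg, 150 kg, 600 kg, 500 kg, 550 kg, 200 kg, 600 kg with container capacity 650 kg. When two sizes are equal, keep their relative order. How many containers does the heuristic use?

Sorted descending: 600, 600, 600, 600, 550, 500, 250, 200, 200, 200, 150, 150, 100.
  600 → container 1 (new)  [load 600/650]
  600 → container 2 (new)  [load 600/650]
  600 → container 3 (new)  [load 600/650]
  600 → container 4 (new)  [load 600/650]
  550 → container 5 (new)  [load 550/650]
  500 → container 6 (new)  [load 500/650]
  250 → container 7 (new)  [load 250/650]
  200 → container 7  [load 450/650]
  200 → container 7  [load 650/650]
  200 → container 8 (new)  [load 200/650]
  150 → container 6  [load 650/650]
  150 → container 8  [load 350/650]
  100 → container 5  [load 650/650]
8 containers opened.

8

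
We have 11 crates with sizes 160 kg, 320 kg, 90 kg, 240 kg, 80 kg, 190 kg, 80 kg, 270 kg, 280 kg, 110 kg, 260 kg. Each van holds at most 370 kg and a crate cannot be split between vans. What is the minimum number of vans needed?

6

Total = 320 + 280 + 270 + 260 + 240 + 190 + 160 + 110 + 90 + 80 + 80 = 2080 kg.
Lower bound: ⌈2080/370⌉ = 6 vans.
A packing using 6 vans:
  van 1: 320 = 320
  van 2: 280 + 90 = 370
  van 3: 270 + 80 = 350
  van 4: 260 + 110 = 370
  van 5: 240 + 80 = 320
  van 6: 190 + 160 = 350
This matches the lower bound, so 6 is optimal.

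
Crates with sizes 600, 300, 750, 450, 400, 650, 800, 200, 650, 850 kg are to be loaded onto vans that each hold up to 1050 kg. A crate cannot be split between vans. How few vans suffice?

6

Total = 850 + 800 + 750 + 650 + 650 + 600 + 450 + 400 + 300 + 200 = 5650 kg.
Lower bound: ⌈5650/1050⌉ = 6 vans.
A packing using 6 vans:
  van 1: 850 + 200 = 1050
  van 2: 800 = 800
  van 3: 750 + 300 = 1050
  van 4: 650 + 400 = 1050
  van 5: 650 = 650
  van 6: 600 + 450 = 1050
This matches the lower bound, so 6 is optimal.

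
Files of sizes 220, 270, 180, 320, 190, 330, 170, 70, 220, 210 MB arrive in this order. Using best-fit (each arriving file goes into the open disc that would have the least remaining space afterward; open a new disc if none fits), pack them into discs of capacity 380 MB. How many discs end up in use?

  220 → disc 1 (new)  [load 220/380]
  270 → disc 2 (new)  [load 270/380]
  180 → disc 3 (new)  [load 180/380]
  320 → disc 4 (new)  [load 320/380]
  190 → disc 3  [load 370/380]
  330 → disc 5 (new)  [load 330/380]
  170 → disc 6 (new)  [load 170/380]
  70 → disc 2  [load 340/380]
  220 → disc 7 (new)  [load 220/380]
  210 → disc 6  [load 380/380]
7 discs opened.

7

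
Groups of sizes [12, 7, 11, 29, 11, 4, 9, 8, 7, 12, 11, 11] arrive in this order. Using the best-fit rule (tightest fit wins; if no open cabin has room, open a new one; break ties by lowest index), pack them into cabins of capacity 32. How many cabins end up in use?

  12 → cabin 1 (new)  [load 12/32]
  7 → cabin 1  [load 19/32]
  11 → cabin 1  [load 30/32]
  29 → cabin 2 (new)  [load 29/32]
  11 → cabin 3 (new)  [load 11/32]
  4 → cabin 3  [load 15/32]
  9 → cabin 3  [load 24/32]
  8 → cabin 3  [load 32/32]
  7 → cabin 4 (new)  [load 7/32]
  12 → cabin 4  [load 19/32]
  11 → cabin 4  [load 30/32]
  11 → cabin 5 (new)  [load 11/32]
5 cabins opened.

5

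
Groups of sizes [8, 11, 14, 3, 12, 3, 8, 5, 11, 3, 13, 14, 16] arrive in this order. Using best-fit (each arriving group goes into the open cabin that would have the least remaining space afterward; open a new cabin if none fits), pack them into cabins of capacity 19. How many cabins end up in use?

8

  8 → cabin 1 (new)  [load 8/19]
  11 → cabin 1  [load 19/19]
  14 → cabin 2 (new)  [load 14/19]
  3 → cabin 2  [load 17/19]
  12 → cabin 3 (new)  [load 12/19]
  3 → cabin 3  [load 15/19]
  8 → cabin 4 (new)  [load 8/19]
  5 → cabin 4  [load 13/19]
  11 → cabin 5 (new)  [load 11/19]
  3 → cabin 3  [load 18/19]
  13 → cabin 6 (new)  [load 13/19]
  14 → cabin 7 (new)  [load 14/19]
  16 → cabin 8 (new)  [load 16/19]
8 cabins opened.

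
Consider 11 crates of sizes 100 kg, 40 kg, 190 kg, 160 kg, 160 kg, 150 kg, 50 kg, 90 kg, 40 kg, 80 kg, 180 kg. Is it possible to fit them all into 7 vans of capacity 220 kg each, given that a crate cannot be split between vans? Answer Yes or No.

A valid assignment using 7 vans:
  van 1: 190 = 190
  van 2: 180 + 40 = 220
  van 3: 160 + 50 = 210
  van 4: 160 + 40 = 200
  van 5: 150 = 150
  van 6: 100 + 90 = 190
  van 7: 80 = 80
Every load is within 220 kg, so 7 vans suffice.

Yes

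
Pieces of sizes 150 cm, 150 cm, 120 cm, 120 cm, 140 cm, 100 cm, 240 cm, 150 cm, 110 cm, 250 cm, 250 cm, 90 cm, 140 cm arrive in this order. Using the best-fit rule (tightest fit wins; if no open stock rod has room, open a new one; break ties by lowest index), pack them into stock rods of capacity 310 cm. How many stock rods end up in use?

  150 → stock rod 1 (new)  [load 150/310]
  150 → stock rod 1  [load 300/310]
  120 → stock rod 2 (new)  [load 120/310]
  120 → stock rod 2  [load 240/310]
  140 → stock rod 3 (new)  [load 140/310]
  100 → stock rod 3  [load 240/310]
  240 → stock rod 4 (new)  [load 240/310]
  150 → stock rod 5 (new)  [load 150/310]
  110 → stock rod 5  [load 260/310]
  250 → stock rod 6 (new)  [load 250/310]
  250 → stock rod 7 (new)  [load 250/310]
  90 → stock rod 8 (new)  [load 90/310]
  140 → stock rod 8  [load 230/310]
8 stock rods opened.

8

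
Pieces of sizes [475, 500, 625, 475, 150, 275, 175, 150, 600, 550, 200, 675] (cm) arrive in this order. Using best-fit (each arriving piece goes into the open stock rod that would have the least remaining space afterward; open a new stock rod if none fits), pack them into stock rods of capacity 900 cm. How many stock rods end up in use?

  475 → stock rod 1 (new)  [load 475/900]
  500 → stock rod 2 (new)  [load 500/900]
  625 → stock rod 3 (new)  [load 625/900]
  475 → stock rod 4 (new)  [load 475/900]
  150 → stock rod 3  [load 775/900]
  275 → stock rod 2  [load 775/900]
  175 → stock rod 1  [load 650/900]
  150 → stock rod 1  [load 800/900]
  600 → stock rod 5 (new)  [load 600/900]
  550 → stock rod 6 (new)  [load 550/900]
  200 → stock rod 5  [load 800/900]
  675 → stock rod 7 (new)  [load 675/900]
7 stock rods opened.

7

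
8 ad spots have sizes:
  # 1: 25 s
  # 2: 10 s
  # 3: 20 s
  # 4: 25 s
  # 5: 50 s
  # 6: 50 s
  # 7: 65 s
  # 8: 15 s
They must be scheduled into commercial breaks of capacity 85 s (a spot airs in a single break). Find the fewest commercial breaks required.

4

Total = 65 + 50 + 50 + 25 + 25 + 20 + 15 + 10 = 260 s.
Lower bound: ⌈260/85⌉ = 4 commercial breaks.
A packing using 4 commercial breaks:
  break 1: 65 + 20 = 85
  break 2: 50 + 25 + 10 = 85
  break 3: 50 + 25 = 75
  break 4: 15 = 15
This matches the lower bound, so 4 is optimal.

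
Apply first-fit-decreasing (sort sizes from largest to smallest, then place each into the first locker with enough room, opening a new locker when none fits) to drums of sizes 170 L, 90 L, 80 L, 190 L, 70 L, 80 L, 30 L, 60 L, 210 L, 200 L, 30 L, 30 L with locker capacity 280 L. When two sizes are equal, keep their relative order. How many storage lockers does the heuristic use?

5

Sorted descending: 210, 200, 190, 170, 90, 80, 80, 70, 60, 30, 30, 30.
  210 → locker 1 (new)  [load 210/280]
  200 → locker 2 (new)  [load 200/280]
  190 → locker 3 (new)  [load 190/280]
  170 → locker 4 (new)  [load 170/280]
  90 → locker 3  [load 280/280]
  80 → locker 2  [load 280/280]
  80 → locker 4  [load 250/280]
  70 → locker 1  [load 280/280]
  60 → locker 5 (new)  [load 60/280]
  30 → locker 4  [load 280/280]
  30 → locker 5  [load 90/280]
  30 → locker 5  [load 120/280]
5 storage lockers opened.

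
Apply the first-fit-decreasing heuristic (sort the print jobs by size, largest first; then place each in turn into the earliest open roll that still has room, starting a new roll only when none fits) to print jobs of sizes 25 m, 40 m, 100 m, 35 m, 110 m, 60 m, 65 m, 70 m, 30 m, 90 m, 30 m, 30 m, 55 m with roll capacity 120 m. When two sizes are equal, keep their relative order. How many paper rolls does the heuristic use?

Sorted descending: 110, 100, 90, 70, 65, 60, 55, 40, 35, 30, 30, 30, 25.
  110 → roll 1 (new)  [load 110/120]
  100 → roll 2 (new)  [load 100/120]
  90 → roll 3 (new)  [load 90/120]
  70 → roll 4 (new)  [load 70/120]
  65 → roll 5 (new)  [load 65/120]
  60 → roll 6 (new)  [load 60/120]
  55 → roll 5  [load 120/120]
  40 → roll 4  [load 110/120]
  35 → roll 6  [load 95/120]
  30 → roll 3  [load 120/120]
  30 → roll 7 (new)  [load 30/120]
  30 → roll 7  [load 60/120]
  25 → roll 6  [load 120/120]
7 paper rolls opened.

7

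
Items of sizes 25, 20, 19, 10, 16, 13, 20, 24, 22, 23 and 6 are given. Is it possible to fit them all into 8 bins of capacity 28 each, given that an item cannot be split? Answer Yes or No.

Total = 198; ⌈198/28⌉ = 8.
The bound of 8 does not rule out 8, but exhaustive search shows no assignment into 8 bins of capacity 28 exists — the minimum is 9.

No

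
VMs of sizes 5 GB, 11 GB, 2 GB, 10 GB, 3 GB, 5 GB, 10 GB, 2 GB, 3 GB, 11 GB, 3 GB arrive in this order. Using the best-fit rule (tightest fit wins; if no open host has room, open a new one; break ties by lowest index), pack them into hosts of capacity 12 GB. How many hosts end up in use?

  5 → host 1 (new)  [load 5/12]
  11 → host 2 (new)  [load 11/12]
  2 → host 1  [load 7/12]
  10 → host 3 (new)  [load 10/12]
  3 → host 1  [load 10/12]
  5 → host 4 (new)  [load 5/12]
  10 → host 5 (new)  [load 10/12]
  2 → host 1  [load 12/12]
  3 → host 4  [load 8/12]
  11 → host 6 (new)  [load 11/12]
  3 → host 4  [load 11/12]
6 hosts opened.

6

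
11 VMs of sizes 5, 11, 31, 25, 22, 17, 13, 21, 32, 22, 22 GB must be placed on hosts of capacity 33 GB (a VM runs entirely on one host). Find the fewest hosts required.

8

Total = 32 + 31 + 25 + 22 + 22 + 22 + 21 + 17 + 13 + 11 + 5 = 221 GB.
Lower bound: ⌈221/33⌉ = 7 hosts.
Also, 8 VMs each exceed 33/2 GB, and no two of those can share a host, so at least 8 hosts are needed.
A packing using 8 hosts:
  host 1: 32 = 32
  host 2: 31 = 31
  host 3: 25 + 5 = 30
  host 4: 22 + 11 = 33
  host 5: 22 = 22
  host 6: 22 = 22
  host 7: 21 = 21
  host 8: 17 + 13 = 30
This matches the lower bound, so 8 is optimal.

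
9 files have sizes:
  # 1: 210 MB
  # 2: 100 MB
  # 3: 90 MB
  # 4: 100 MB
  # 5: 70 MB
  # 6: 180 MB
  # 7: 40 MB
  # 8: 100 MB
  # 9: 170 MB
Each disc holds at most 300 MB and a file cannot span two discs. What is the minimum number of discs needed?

Total = 210 + 180 + 170 + 100 + 100 + 100 + 90 + 70 + 40 = 1060 MB.
Lower bound: ⌈1060/300⌉ = 4 discs.
A packing using 4 discs:
  disc 1: 210 + 90 = 300
  disc 2: 180 + 100 = 280
  disc 3: 170 + 100 = 270
  disc 4: 100 + 70 + 40 = 210
This matches the lower bound, so 4 is optimal.

4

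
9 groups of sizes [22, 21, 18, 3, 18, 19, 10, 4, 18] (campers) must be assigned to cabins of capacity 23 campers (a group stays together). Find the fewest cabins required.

Total = 22 + 21 + 19 + 18 + 18 + 18 + 10 + 4 + 3 = 133 campers.
Lower bound: ⌈133/23⌉ = 6 cabins.
A packing using 7 cabins:
  cabin 1: 22 = 22
  cabin 2: 21 = 21
  cabin 3: 19 + 4 = 23
  cabin 4: 18 + 3 = 21
  cabin 5: 18 = 18
  cabin 6: 18 = 18
  cabin 7: 10 = 10
No arrangement into 6 cabins stays within capacity, so 7 is optimal.

7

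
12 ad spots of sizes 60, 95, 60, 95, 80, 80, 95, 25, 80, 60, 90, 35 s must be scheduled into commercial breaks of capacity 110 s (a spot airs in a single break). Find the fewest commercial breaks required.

Total = 95 + 95 + 95 + 90 + 80 + 80 + 80 + 60 + 60 + 60 + 35 + 25 = 855 s.
Lower bound: ⌈855/110⌉ = 8 commercial breaks.
Also, 10 ad spots each exceed 55 s, and no two of those can share a break, so at least 10 commercial breaks are needed.
A packing using 10 commercial breaks:
  break 1: 95 = 95
  break 2: 95 = 95
  break 3: 95 = 95
  break 4: 90 = 90
  break 5: 80 + 25 = 105
  break 6: 80 = 80
  break 7: 80 = 80
  break 8: 60 + 35 = 95
  break 9: 60 = 60
  break 10: 60 = 60
This matches the lower bound, so 10 is optimal.

10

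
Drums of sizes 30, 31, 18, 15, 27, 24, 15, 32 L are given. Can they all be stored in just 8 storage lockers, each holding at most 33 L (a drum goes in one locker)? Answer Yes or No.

A valid assignment using 7 storage lockers:
  locker 1: 32 = 32
  locker 2: 31 = 31
  locker 3: 30 = 30
  locker 4: 27 = 27
  locker 5: 24 = 24
  locker 6: 18 + 15 = 33
  locker 7: 15 = 15
That uses only 7 ≤ 8, so 8 storage lockers are enough.

Yes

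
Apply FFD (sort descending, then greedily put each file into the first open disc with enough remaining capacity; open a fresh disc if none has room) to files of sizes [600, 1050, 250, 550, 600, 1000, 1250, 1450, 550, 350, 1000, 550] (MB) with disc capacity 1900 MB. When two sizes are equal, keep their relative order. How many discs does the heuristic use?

6

Sorted descending: 1450, 1250, 1050, 1000, 1000, 600, 600, 550, 550, 550, 350, 250.
  1450 → disc 1 (new)  [load 1450/1900]
  1250 → disc 2 (new)  [load 1250/1900]
  1050 → disc 3 (new)  [load 1050/1900]
  1000 → disc 4 (new)  [load 1000/1900]
  1000 → disc 5 (new)  [load 1000/1900]
  600 → disc 2  [load 1850/1900]
  600 → disc 3  [load 1650/1900]
  550 → disc 4  [load 1550/1900]
  550 → disc 5  [load 1550/1900]
  550 → disc 6 (new)  [load 550/1900]
  350 → disc 1  [load 1800/1900]
  250 → disc 3  [load 1900/1900]
6 discs opened.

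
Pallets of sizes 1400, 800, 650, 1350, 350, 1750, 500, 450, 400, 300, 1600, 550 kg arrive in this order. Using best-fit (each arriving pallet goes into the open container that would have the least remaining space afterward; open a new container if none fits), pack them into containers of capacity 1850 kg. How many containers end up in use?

  1400 → container 1 (new)  [load 1400/1850]
  800 → container 2 (new)  [load 800/1850]
  650 → container 2  [load 1450/1850]
  1350 → container 3 (new)  [load 1350/1850]
  350 → container 2  [load 1800/1850]
  1750 → container 4 (new)  [load 1750/1850]
  500 → container 3  [load 1850/1850]
  450 → container 1  [load 1850/1850]
  400 → container 5 (new)  [load 400/1850]
  300 → container 5  [load 700/1850]
  1600 → container 6 (new)  [load 1600/1850]
  550 → container 5  [load 1250/1850]
6 containers opened.

6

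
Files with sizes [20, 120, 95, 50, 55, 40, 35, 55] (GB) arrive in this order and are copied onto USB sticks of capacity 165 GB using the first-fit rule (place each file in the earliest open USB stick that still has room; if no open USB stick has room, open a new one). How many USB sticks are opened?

  20 → USB stick 1 (new)  [load 20/165]
  120 → USB stick 1  [load 140/165]
  95 → USB stick 2 (new)  [load 95/165]
  50 → USB stick 2  [load 145/165]
  55 → USB stick 3 (new)  [load 55/165]
  40 → USB stick 3  [load 95/165]
  35 → USB stick 3  [load 130/165]
  55 → USB stick 4 (new)  [load 55/165]
4 USB sticks opened.

4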